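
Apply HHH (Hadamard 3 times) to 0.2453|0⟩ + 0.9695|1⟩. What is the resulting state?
0.859|0⟩ - 0.5121|1⟩

H² = I, so H^3 = H: a single Hadamard. With (a, b) = (0.2453, 0.9695), H gives ((a + b)/√2, (a − b)/√2) = (0.859, -0.5121).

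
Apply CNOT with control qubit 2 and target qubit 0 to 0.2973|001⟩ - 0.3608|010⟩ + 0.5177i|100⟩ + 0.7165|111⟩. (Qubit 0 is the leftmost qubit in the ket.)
-0.3608|010⟩ + 0.7165|011⟩ + 0.5177i|100⟩ + 0.2973|101⟩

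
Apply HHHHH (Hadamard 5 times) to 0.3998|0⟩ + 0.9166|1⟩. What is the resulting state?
0.9308|0⟩ - 0.3654|1⟩

H² = I, so H^5 = H: a single Hadamard. With (a, b) = (0.3998, 0.9166), H gives ((a + b)/√2, (a − b)/√2) = (0.9308, -0.3654).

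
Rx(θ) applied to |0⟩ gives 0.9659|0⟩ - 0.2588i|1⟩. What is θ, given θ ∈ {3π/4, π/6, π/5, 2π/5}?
π/6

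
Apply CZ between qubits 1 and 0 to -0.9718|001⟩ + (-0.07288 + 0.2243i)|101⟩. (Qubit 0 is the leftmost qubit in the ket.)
-0.9718|001⟩ + (-0.07288 + 0.2243i)|101⟩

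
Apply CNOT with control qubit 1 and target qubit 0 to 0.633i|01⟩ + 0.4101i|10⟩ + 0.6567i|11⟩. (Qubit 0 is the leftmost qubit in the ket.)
0.6567i|01⟩ + 0.4101i|10⟩ + 0.633i|11⟩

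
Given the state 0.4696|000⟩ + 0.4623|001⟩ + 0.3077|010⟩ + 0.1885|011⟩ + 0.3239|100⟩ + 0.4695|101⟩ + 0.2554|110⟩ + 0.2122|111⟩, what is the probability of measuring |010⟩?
0.09468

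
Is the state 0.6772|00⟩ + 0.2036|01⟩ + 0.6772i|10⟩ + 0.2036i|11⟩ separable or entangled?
Separable

Writing the state as a|00⟩ + b|01⟩ + c|10⟩ + d|11⟩, it is a product state iff ad − bc = 0.
Here (a, b, c, d) = (0.6772, 0.2036, 0.6772i, 0.2036i): ad − bc = (0.6772)(0.2036i) − (0.2036)(0.6772i) = 0, so the state is separable.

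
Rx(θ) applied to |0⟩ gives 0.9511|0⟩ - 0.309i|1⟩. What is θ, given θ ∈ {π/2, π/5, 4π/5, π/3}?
π/5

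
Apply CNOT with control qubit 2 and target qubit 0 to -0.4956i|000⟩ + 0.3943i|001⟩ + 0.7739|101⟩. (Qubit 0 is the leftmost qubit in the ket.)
-0.4956i|000⟩ + 0.7739|001⟩ + 0.3943i|101⟩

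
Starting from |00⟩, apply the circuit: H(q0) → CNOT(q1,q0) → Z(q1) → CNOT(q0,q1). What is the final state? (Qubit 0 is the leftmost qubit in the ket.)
1/√2|00⟩ + 1/√2|11⟩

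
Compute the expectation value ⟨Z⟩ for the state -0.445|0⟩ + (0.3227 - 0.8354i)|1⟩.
-0.604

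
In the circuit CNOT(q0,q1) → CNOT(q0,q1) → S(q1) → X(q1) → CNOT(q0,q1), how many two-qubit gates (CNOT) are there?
3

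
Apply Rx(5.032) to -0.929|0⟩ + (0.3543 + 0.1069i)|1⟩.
(0.8157 - 0.2075i)|0⟩ + (-0.2872 + 0.4573i)|1⟩

Rx(5.032) = [[cos(θ/2), −i·sin(θ/2)], [−i·sin(θ/2), cos(θ/2)]]; θ = 5.032, cos(θ/2) ≈ -0.810616, sin(θ/2) ≈ 0.585578.
With a = amp(|0⟩) = -0.929 and b = amp(|1⟩) = (0.3543 + 0.1069i):
new amp(|0⟩) = (-0.810616)·a + (-0.585578i)·b = (0.8157 - 0.2075i)
new amp(|1⟩) = (-0.585578i)·a + (-0.810616)·b = (-0.2872 + 0.4573i)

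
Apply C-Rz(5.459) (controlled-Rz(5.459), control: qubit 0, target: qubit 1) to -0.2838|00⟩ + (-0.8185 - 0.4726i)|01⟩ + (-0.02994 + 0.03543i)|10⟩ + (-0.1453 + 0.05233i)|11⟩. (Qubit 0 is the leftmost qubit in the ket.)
-0.2838|00⟩ + (-0.8185 - 0.4726i)|01⟩ + (0.04162 - 0.02047i)|10⟩ + (0.1122 - 0.1061i)|11⟩

C-Rz(5.459) leaves the control-|0⟩ kets |00⟩, |01⟩ unchanged and applies Rz(5.459) to qubit 1 on the control-|1⟩ pair (|10⟩, |11⟩).
Rz(5.459) = [[e^(−iθ/2), 0], [0, e^(iθ/2)]] with e^(±iθ/2) = cos(θ/2) ± i·sin(θ/2); θ = 5.459, cos(θ/2) ≈ -0.916285, sin(θ/2) ≈ 0.400528.
With a = amp(|10⟩) = (-0.02994 + 0.03543i) and b = amp(|11⟩) = (-0.1453 + 0.05233i):
new amp(|10⟩) = (-0.916285 - 0.400528i)·a = (0.04162 - 0.02047i)
new amp(|11⟩) = (-0.916285 + 0.400528i)·b = (0.1122 - 0.1061i)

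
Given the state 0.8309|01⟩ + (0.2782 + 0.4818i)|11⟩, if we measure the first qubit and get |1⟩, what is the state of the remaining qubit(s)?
(0.5 + 0.866i)|1⟩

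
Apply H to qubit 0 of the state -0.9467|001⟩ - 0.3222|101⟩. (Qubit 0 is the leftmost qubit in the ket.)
-0.8972|001⟩ - 0.4416|101⟩

H on qubit 0 mixes each pair of kets that differ only in qubit 0: amplitudes (a, b) of (|…0…⟩, |…1…⟩) become ((a + b)/√2, (a − b)/√2). Kets absent from the input have amplitude 0.
(|001⟩, |101⟩): (a, b) = (-0.9467, -0.3222) → (-0.8972, -0.4416)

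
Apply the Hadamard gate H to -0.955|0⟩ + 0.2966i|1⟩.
(-0.6753 + 0.2097i)|0⟩ + (-0.6753 - 0.2097i)|1⟩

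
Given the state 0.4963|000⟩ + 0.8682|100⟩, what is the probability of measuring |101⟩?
0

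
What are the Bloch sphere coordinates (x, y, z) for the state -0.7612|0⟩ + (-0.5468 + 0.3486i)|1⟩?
(0.8324, -0.5307, 0.1589)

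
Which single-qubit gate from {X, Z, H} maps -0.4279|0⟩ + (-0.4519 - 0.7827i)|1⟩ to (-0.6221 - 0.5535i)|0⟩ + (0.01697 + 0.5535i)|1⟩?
H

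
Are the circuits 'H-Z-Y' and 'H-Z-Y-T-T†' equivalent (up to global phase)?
Yes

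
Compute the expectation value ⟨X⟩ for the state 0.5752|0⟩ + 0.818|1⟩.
0.941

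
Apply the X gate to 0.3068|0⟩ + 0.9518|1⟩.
0.9518|0⟩ + 0.3068|1⟩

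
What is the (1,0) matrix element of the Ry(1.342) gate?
0.6218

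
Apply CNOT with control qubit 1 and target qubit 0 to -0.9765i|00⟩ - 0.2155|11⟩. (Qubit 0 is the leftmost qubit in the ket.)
-0.9765i|00⟩ - 0.2155|01⟩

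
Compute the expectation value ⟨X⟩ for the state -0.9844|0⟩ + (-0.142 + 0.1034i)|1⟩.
0.2796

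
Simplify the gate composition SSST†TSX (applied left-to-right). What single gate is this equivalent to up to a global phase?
X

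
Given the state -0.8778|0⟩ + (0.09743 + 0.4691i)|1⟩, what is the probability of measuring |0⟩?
0.7705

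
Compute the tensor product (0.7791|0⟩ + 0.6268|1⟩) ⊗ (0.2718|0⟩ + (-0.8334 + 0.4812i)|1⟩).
0.2118|00⟩ + (-0.6493 + 0.3749i)|01⟩ + 0.1704|10⟩ + (-0.5224 + 0.3016i)|11⟩

amp(|b₁b₂…⟩) = product of the factor amplitudes for bits b₁, b₂, …; only kets whose every factor amplitude is nonzero survive.
|00⟩: (0.7791)(0.2718) = 0.2118
|01⟩: (0.7791)(-0.8334 + 0.4812i) = (-0.6493 + 0.3749i)
|10⟩: (0.6268)(0.2718) = 0.1704
|11⟩: (0.6268)(-0.8334 + 0.4812i) = (-0.5224 + 0.3016i)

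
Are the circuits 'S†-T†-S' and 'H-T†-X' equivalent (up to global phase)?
No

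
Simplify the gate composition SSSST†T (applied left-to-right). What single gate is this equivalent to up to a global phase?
I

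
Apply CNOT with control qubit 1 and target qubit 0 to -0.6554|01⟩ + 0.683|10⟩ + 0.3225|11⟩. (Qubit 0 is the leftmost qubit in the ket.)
0.3225|01⟩ + 0.683|10⟩ - 0.6554|11⟩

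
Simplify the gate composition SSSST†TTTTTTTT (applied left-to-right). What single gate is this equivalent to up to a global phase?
T†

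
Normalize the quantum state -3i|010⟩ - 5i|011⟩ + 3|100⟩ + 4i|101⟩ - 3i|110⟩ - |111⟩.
-0.3612i|010⟩ - 0.6019i|011⟩ + 0.3612|100⟩ + 0.4815i|101⟩ - 0.3612i|110⟩ - 0.1204|111⟩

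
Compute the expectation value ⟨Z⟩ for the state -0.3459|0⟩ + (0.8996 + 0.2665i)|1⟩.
-0.7607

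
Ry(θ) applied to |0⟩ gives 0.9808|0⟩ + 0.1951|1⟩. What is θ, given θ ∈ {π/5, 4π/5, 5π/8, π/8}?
π/8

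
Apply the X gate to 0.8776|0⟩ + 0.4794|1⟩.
0.4794|0⟩ + 0.8776|1⟩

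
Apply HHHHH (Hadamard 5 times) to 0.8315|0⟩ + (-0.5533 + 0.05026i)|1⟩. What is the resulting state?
(0.1967 + 0.03554i)|0⟩ + (0.9792 - 0.03554i)|1⟩

H² = I, so H^5 = H: a single Hadamard. With (a, b) = (0.8315, (-0.5533 + 0.05026i)), H gives ((a + b)/√2, (a − b)/√2) = ((0.1967 + 0.03554i), (0.9792 - 0.03554i)).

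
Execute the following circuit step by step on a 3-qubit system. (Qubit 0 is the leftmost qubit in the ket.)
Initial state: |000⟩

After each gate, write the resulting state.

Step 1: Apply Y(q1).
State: i|010⟩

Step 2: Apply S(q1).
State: -|010⟩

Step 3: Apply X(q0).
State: -|110⟩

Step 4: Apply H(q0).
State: -1/√2|010⟩ + 1/√2|110⟩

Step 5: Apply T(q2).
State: -1/√2|010⟩ + 1/√2|110⟩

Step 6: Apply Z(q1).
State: 1/√2|010⟩ - 1/√2|110⟩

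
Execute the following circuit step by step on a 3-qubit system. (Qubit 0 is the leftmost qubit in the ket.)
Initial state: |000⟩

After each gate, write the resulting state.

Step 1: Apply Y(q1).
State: i|010⟩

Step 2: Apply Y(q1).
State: |000⟩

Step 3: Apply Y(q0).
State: i|100⟩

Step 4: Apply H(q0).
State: (1/√2)i|000⟩ - (1/√2)i|100⟩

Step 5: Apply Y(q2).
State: -1/√2|001⟩ + 1/√2|101⟩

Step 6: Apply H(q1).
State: -1/2|001⟩ - 1/2|011⟩ + 1/2|101⟩ + 1/2|111⟩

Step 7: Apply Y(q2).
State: (1/2)i|000⟩ + (1/2)i|010⟩ - (1/2)i|100⟩ - (1/2)i|110⟩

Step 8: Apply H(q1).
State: (1/√2)i|000⟩ - (1/√2)i|100⟩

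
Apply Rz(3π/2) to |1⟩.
(-1/√2 + (1/√2)i)|1⟩

Rz(3π/2) = [[e^(−iθ/2), 0], [0, e^(iθ/2)]] with e^(±iθ/2) = cos(θ/2) ± i·sin(θ/2); θ = 3π/2, cos(θ/2) ≈ -0.707107, sin(θ/2) ≈ 0.707107.
With a = amp(|0⟩) = 0 and b = amp(|1⟩) = 1:
new amp(|0⟩) = (-0.707107 - 0.707107i)·a = 0
new amp(|1⟩) = (-0.707107 + 0.707107i)·b = (-1/√2 + (1/√2)i)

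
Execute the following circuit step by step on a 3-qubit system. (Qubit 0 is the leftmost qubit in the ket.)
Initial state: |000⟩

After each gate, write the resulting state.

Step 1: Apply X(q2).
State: |001⟩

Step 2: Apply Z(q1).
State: |001⟩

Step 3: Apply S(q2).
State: i|001⟩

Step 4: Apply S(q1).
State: i|001⟩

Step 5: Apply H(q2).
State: (1/√2)i|000⟩ - (1/√2)i|001⟩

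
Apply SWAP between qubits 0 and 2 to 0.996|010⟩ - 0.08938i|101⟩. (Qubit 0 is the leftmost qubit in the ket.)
0.996|010⟩ - 0.08938i|101⟩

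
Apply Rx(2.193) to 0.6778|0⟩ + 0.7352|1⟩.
(0.3096 - 0.654i)|0⟩ + (0.3358 - 0.603i)|1⟩

Rx(2.193) = [[cos(θ/2), −i·sin(θ/2)], [−i·sin(θ/2), cos(θ/2)]]; θ = 2.193, cos(θ/2) ≈ 0.456713, sin(θ/2) ≈ 0.889614.
With a = amp(|0⟩) = 0.6778 and b = amp(|1⟩) = 0.7352:
new amp(|0⟩) = (0.456713)·a + (-0.889614i)·b = (0.3096 - 0.654i)
new amp(|1⟩) = (-0.889614i)·a + (0.456713)·b = (0.3358 - 0.603i)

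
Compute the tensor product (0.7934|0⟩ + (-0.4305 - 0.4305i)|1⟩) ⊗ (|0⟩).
0.7934|00⟩ + (-0.4305 - 0.4305i)|10⟩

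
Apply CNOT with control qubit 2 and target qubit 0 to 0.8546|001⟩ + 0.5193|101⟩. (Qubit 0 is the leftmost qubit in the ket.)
0.5193|001⟩ + 0.8546|101⟩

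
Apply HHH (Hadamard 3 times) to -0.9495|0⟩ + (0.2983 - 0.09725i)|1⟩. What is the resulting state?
(-0.4605 - 0.06877i)|0⟩ + (-0.8823 + 0.06877i)|1⟩

H² = I, so H^3 = H: a single Hadamard. With (a, b) = (-0.9495, (0.2983 - 0.09725i)), H gives ((a + b)/√2, (a − b)/√2) = ((-0.4605 - 0.06877i), (-0.8823 + 0.06877i)).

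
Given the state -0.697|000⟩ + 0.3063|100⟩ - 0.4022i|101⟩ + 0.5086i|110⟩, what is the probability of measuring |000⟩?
0.4858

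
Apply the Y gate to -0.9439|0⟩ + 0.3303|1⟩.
-0.3303i|0⟩ - 0.9439i|1⟩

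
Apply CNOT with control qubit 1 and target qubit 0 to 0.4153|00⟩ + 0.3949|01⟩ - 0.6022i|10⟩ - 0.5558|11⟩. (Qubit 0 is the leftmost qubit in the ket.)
0.4153|00⟩ - 0.5558|01⟩ - 0.6022i|10⟩ + 0.3949|11⟩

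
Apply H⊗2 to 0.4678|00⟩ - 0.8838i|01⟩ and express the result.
(0.2339 - 0.4419i)|00⟩ + (0.2339 + 0.4419i)|01⟩ + (0.2339 - 0.4419i)|10⟩ + (0.2339 + 0.4419i)|11⟩

H⊗2 gives amp(|y⟩) = (1/2) Σ_x (−1)^(x·y) amp(|x⟩), where x·y is the number of positions in which both x and y have a 1.
|00⟩: (0.4678 - 0.8838i)/2 = (0.2339 - 0.4419i)
|01⟩: (0.4678 + 0.8838i)/2 = (0.2339 + 0.4419i)
|10⟩: (0.4678 - 0.8838i)/2 = (0.2339 - 0.4419i)
|11⟩: (0.4678 + 0.8838i)/2 = (0.2339 + 0.4419i)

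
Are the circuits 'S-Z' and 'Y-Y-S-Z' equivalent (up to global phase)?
Yes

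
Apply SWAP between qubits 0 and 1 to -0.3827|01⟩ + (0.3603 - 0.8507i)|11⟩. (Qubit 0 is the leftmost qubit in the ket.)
-0.3827|10⟩ + (0.3603 - 0.8507i)|11⟩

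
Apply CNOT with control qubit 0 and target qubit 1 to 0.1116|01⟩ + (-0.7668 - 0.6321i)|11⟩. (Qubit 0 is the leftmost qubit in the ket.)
0.1116|01⟩ + (-0.7668 - 0.6321i)|10⟩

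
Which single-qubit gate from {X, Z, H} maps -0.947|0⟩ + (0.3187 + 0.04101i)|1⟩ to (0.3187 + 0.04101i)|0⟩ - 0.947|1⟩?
X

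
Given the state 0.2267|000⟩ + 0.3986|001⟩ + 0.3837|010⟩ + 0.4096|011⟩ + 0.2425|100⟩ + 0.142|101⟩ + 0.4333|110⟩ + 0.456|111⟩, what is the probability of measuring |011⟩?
0.1678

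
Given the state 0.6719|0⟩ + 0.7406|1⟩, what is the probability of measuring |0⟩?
0.4514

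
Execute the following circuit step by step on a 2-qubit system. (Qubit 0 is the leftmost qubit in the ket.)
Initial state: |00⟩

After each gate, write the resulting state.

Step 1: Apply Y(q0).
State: i|10⟩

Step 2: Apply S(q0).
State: -|10⟩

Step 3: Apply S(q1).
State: -|10⟩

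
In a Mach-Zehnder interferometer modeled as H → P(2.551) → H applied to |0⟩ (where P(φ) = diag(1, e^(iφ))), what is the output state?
(0.08469 + 0.2784i)|0⟩ + (0.9153 - 0.2784i)|1⟩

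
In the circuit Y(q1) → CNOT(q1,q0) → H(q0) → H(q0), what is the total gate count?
4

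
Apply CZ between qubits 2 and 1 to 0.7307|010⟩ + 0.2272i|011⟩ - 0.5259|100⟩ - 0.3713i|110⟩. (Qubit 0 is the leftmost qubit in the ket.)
0.7307|010⟩ - 0.2272i|011⟩ - 0.5259|100⟩ - 0.3713i|110⟩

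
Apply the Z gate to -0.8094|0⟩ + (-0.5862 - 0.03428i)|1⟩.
-0.8094|0⟩ + (0.5862 + 0.03428i)|1⟩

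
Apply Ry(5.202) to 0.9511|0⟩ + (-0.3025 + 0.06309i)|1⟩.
(-0.6598 - 0.03247i)|0⟩ + (0.7488 - 0.05409i)|1⟩

Ry(5.202) = [[cos(θ/2), −sin(θ/2)], [sin(θ/2), cos(θ/2)]]; θ = 5.202, cos(θ/2) ≈ -0.857404, sin(θ/2) ≈ 0.514644.
With a = amp(|0⟩) = 0.9511 and b = amp(|1⟩) = (-0.3025 + 0.06309i):
new amp(|0⟩) = (-0.857404)·a + (-0.514644)·b = (-0.6598 - 0.03247i)
new amp(|1⟩) = (0.514644)·a + (-0.857404)·b = (0.7488 - 0.05409i)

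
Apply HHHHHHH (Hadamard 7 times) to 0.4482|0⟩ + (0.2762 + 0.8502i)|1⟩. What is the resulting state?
(0.5122 + 0.6012i)|0⟩ + (0.1216 - 0.6012i)|1⟩

H² = I, so H^7 = H: a single Hadamard. With (a, b) = (0.4482, (0.2762 + 0.8502i)), H gives ((a + b)/√2, (a − b)/√2) = ((0.5122 + 0.6012i), (0.1216 - 0.6012i)).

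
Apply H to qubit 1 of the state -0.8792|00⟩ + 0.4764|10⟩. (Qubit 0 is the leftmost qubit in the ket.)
-0.6217|00⟩ - 0.6217|01⟩ + 0.3369|10⟩ + 0.3369|11⟩

H on qubit 1 mixes each pair of kets that differ only in qubit 1: amplitudes (a, b) of (|…0…⟩, |…1…⟩) become ((a + b)/√2, (a − b)/√2). Kets absent from the input have amplitude 0.
(|00⟩, |01⟩): (a, b) = (-0.8792, 0) → (-0.6217, -0.6217)
(|10⟩, |11⟩): (a, b) = (0.4764, 0) → (0.3369, 0.3369)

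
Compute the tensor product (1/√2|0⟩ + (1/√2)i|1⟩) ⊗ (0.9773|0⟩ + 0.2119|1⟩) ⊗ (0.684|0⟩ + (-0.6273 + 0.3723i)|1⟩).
0.4727|000⟩ + (-0.4335 + 0.2573i)|001⟩ + 0.1025|010⟩ + (-0.09399 + 0.05578i)|011⟩ + 0.4727i|100⟩ + (-0.2573 - 0.4335i)|101⟩ + 0.1025i|110⟩ + (-0.05578 - 0.09399i)|111⟩

amp(|b₁b₂…⟩) = product of the factor amplitudes for bits b₁, b₂, …; only kets whose every factor amplitude is nonzero survive.
|000⟩: (1/√2)(0.9773)(0.684) = 0.4727
|001⟩: (1/√2)(0.9773)(-0.6273 + 0.3723i) = (-0.4335 + 0.2573i)
|010⟩: (1/√2)(0.2119)(0.684) = 0.1025
|011⟩: (1/√2)(0.2119)(-0.6273 + 0.3723i) = (-0.09399 + 0.05578i)
|100⟩: ((1/√2)i)(0.9773)(0.684) = 0.4727i
|101⟩: ((1/√2)i)(0.9773)(-0.6273 + 0.3723i) = (-0.2573 - 0.4335i)
|110⟩: ((1/√2)i)(0.2119)(0.684) = 0.1025i
|111⟩: ((1/√2)i)(0.2119)(-0.6273 + 0.3723i) = (-0.05578 - 0.09399i)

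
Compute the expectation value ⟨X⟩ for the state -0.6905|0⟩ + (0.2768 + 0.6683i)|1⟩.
-0.3823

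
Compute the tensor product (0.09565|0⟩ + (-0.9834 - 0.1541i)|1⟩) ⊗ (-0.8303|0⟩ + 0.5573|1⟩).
-0.07942|00⟩ + 0.05331|01⟩ + (0.8165 + 0.1279i)|10⟩ + (-0.548 - 0.08588i)|11⟩

amp(|b₁b₂…⟩) = product of the factor amplitudes for bits b₁, b₂, …; only kets whose every factor amplitude is nonzero survive.
|00⟩: (0.09565)(-0.8303) = -0.07942
|01⟩: (0.09565)(0.5573) = 0.05331
|10⟩: (-0.9834 - 0.1541i)(-0.8303) = (0.8165 + 0.1279i)
|11⟩: (-0.9834 - 0.1541i)(0.5573) = (-0.548 - 0.08588i)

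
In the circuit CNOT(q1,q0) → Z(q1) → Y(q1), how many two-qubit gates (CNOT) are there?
1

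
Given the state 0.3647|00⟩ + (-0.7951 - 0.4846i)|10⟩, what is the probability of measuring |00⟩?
0.133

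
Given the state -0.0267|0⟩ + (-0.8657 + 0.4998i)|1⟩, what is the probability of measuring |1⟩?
0.9992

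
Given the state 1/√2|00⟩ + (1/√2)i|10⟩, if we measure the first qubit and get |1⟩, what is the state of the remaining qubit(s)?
i|0⟩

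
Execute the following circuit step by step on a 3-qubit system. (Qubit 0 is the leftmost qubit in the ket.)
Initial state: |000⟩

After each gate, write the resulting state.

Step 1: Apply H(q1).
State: 1/√2|000⟩ + 1/√2|010⟩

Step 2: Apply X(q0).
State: 1/√2|100⟩ + 1/√2|110⟩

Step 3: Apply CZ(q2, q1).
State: 1/√2|100⟩ + 1/√2|110⟩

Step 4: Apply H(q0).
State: 1/2|000⟩ + 1/2|010⟩ - 1/2|100⟩ - 1/2|110⟩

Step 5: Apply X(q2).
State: 1/2|001⟩ + 1/2|011⟩ - 1/2|101⟩ - 1/2|111⟩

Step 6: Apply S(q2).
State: (1/2)i|001⟩ + (1/2)i|011⟩ - (1/2)i|101⟩ - (1/2)i|111⟩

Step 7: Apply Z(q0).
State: (1/2)i|001⟩ + (1/2)i|011⟩ + (1/2)i|101⟩ + (1/2)i|111⟩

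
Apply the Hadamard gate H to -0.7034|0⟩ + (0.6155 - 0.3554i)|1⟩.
(-0.06215 - 0.2513i)|0⟩ + (-0.9326 + 0.2513i)|1⟩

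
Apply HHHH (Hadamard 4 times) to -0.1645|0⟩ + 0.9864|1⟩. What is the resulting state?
-0.1645|0⟩ + 0.9864|1⟩

H² = I, so an even number of Hadamards cancels: H^4 = I and the state is unchanged.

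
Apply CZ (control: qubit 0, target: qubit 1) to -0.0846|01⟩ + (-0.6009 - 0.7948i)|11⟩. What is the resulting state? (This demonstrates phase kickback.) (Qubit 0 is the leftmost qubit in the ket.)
-0.0846|01⟩ + (0.6009 + 0.7948i)|11⟩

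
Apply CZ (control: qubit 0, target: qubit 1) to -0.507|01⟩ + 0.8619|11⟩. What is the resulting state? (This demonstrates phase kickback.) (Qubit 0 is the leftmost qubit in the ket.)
-0.507|01⟩ - 0.8619|11⟩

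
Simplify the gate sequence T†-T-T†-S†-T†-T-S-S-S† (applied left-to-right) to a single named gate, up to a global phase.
T†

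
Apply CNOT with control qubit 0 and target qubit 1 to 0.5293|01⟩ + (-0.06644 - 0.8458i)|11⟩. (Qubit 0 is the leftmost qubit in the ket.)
0.5293|01⟩ + (-0.06644 - 0.8458i)|10⟩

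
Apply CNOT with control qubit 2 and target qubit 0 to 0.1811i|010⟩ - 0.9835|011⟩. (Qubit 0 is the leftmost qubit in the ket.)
0.1811i|010⟩ - 0.9835|111⟩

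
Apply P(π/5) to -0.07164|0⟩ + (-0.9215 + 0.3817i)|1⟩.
-0.07164|0⟩ + (-0.9699 - 0.2328i)|1⟩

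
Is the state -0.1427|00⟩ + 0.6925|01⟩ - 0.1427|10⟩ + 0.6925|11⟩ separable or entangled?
Separable

Writing the state as a|00⟩ + b|01⟩ + c|10⟩ + d|11⟩, it is a product state iff ad − bc = 0.
Here (a, b, c, d) = (-0.1427, 0.6925, -0.1427, 0.6925): ad − bc = (-0.1427)(0.6925) − (0.6925)(-0.1427) = 0, so the state is separable.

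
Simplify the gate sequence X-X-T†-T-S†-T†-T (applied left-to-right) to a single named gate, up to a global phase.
S†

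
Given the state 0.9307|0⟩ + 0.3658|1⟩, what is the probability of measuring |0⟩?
0.8662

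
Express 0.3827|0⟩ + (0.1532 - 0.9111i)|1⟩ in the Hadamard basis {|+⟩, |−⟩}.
(0.3789 - 0.6442i)|+⟩ + (0.1623 + 0.6442i)|−⟩

With |ψ⟩ = α|0⟩ + β|1⟩, the Hadamard-basis coefficients are ⟨+|ψ⟩ = (α + β)/√2 and ⟨−|ψ⟩ = (α − β)/√2.
Here α = 0.3827, β = (0.1532 - 0.9111i): (α + β)/√2 = (0.3789 - 0.6442i), (α − β)/√2 = (0.1623 + 0.6442i).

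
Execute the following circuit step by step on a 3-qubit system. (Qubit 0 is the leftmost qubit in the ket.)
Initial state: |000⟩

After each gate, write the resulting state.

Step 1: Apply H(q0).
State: 1/√2|000⟩ + 1/√2|100⟩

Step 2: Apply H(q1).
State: 1/2|000⟩ + 1/2|010⟩ + 1/2|100⟩ + 1/2|110⟩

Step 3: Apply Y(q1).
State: -(1/2)i|000⟩ + (1/2)i|010⟩ - (1/2)i|100⟩ + (1/2)i|110⟩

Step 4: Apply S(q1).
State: -(1/2)i|000⟩ - 1/2|010⟩ - (1/2)i|100⟩ - 1/2|110⟩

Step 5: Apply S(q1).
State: -(1/2)i|000⟩ - (1/2)i|010⟩ - (1/2)i|100⟩ - (1/2)i|110⟩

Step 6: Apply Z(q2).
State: -(1/2)i|000⟩ - (1/2)i|010⟩ - (1/2)i|100⟩ - (1/2)i|110⟩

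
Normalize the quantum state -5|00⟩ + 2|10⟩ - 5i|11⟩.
-0.6804|00⟩ + 0.2722|10⟩ - 0.6804i|11⟩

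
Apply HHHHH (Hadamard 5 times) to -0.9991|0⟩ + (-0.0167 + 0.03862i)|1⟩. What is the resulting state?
(-0.7183 + 0.02731i)|0⟩ + (-0.6947 - 0.02731i)|1⟩

H² = I, so H^5 = H: a single Hadamard. With (a, b) = (-0.9991, (-0.0167 + 0.03862i)), H gives ((a + b)/√2, (a − b)/√2) = ((-0.7183 + 0.02731i), (-0.6947 - 0.02731i)).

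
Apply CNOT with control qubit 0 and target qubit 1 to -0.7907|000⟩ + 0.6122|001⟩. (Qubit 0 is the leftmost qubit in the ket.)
-0.7907|000⟩ + 0.6122|001⟩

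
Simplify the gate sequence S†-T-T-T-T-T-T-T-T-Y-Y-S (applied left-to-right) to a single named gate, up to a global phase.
I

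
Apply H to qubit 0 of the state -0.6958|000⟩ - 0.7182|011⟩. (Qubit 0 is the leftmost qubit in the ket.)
-0.492|000⟩ - 0.5078|011⟩ - 0.492|100⟩ - 0.5078|111⟩

H on qubit 0 mixes each pair of kets that differ only in qubit 0: amplitudes (a, b) of (|…0…⟩, |…1…⟩) become ((a + b)/√2, (a − b)/√2). Kets absent from the input have amplitude 0.
(|000⟩, |100⟩): (a, b) = (-0.6958, 0) → (-0.492, -0.492)
(|011⟩, |111⟩): (a, b) = (-0.7182, 0) → (-0.5078, -0.5078)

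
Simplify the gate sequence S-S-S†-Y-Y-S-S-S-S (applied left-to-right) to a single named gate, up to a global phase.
S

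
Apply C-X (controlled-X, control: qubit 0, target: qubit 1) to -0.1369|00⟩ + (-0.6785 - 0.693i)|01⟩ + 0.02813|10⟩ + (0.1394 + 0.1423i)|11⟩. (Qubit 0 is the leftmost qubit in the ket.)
-0.1369|00⟩ + (-0.6785 - 0.693i)|01⟩ + (0.1394 + 0.1423i)|10⟩ + 0.02813|11⟩

C-X leaves the control-|0⟩ kets |00⟩, |01⟩ unchanged and applies X to qubit 1 on the control-|1⟩ pair (|10⟩, |11⟩).
X = [[0, 1], [1, 0]].
With a = amp(|10⟩) = 0.02813 and b = amp(|11⟩) = (0.1394 + 0.1423i):
new amp(|10⟩) = (1)·b = (0.1394 + 0.1423i)
new amp(|11⟩) = (1)·a = 0.02813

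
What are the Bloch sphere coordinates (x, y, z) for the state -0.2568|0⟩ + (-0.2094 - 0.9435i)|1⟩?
(0.1075, 0.4846, -0.8681)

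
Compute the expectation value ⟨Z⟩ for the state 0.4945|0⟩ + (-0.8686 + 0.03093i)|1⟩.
-0.5109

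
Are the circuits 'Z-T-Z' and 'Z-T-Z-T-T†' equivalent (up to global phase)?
Yes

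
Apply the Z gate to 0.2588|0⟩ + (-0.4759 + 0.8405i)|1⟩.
0.2588|0⟩ + (0.4759 - 0.8405i)|1⟩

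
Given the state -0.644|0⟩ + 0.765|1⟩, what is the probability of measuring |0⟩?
0.4147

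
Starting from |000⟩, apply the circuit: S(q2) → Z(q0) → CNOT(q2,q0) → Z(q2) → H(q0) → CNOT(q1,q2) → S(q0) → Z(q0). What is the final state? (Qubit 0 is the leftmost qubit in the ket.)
1/√2|000⟩ - (1/√2)i|100⟩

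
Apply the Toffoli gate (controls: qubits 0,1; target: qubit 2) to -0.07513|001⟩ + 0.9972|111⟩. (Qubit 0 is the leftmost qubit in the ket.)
-0.07513|001⟩ + 0.9972|110⟩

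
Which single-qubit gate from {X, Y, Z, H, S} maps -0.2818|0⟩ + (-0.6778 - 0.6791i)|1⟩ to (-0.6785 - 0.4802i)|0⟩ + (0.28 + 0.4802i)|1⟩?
H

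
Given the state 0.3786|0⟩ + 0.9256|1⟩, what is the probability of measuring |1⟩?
0.8567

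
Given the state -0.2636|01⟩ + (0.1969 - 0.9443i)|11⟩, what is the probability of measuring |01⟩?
0.06948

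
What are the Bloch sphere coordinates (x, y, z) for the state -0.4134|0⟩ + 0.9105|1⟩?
(-0.7528, 0, -0.6581)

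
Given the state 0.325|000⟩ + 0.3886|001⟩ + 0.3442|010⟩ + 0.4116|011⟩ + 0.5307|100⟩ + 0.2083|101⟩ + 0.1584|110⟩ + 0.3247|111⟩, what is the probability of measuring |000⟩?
0.1056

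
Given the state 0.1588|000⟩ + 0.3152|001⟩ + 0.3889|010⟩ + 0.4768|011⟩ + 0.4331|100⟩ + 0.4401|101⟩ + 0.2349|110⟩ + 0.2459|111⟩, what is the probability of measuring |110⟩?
0.05518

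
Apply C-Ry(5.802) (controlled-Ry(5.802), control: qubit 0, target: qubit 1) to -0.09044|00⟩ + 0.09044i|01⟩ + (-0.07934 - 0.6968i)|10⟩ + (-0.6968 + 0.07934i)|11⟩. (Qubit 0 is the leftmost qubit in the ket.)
-0.09044|00⟩ + 0.09044i|01⟩ + (0.2431 + 0.6578i)|10⟩ + (0.6578 - 0.2431i)|11⟩

C-Ry(5.802) leaves the control-|0⟩ kets |00⟩, |01⟩ unchanged and applies Ry(5.802) to qubit 1 on the control-|1⟩ pair (|10⟩, |11⟩).
Ry(5.802) = [[cos(θ/2), −sin(θ/2)], [sin(θ/2), cos(θ/2)]]; θ = 5.802, cos(θ/2) ≈ -0.971197, sin(θ/2) ≈ 0.238278.
With a = amp(|10⟩) = (-0.07934 - 0.6968i) and b = amp(|11⟩) = (-0.6968 + 0.07934i):
new amp(|10⟩) = (-0.971197)·a + (-0.238278)·b = (0.2431 + 0.6578i)
new amp(|11⟩) = (0.238278)·a + (-0.971197)·b = (0.6578 - 0.2431i)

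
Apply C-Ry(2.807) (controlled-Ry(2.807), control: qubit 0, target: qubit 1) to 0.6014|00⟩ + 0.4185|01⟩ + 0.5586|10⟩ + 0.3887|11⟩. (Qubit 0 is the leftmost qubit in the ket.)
0.6014|00⟩ + 0.4185|01⟩ - 0.2903|10⟩ + 0.6155|11⟩

C-Ry(2.807) leaves the control-|0⟩ kets |00⟩, |01⟩ unchanged and applies Ry(2.807) to qubit 1 on the control-|1⟩ pair (|10⟩, |11⟩).
Ry(2.807) = [[cos(θ/2), −sin(θ/2)], [sin(θ/2), cos(θ/2)]]; θ = 2.807, cos(θ/2) ≈ 0.166517, sin(θ/2) ≈ 0.986039.
With a = amp(|10⟩) = 0.5586 and b = amp(|11⟩) = 0.3887:
new amp(|10⟩) = (0.166517)·a + (-0.986039)·b = -0.2903
new amp(|11⟩) = (0.986039)·a + (0.166517)·b = 0.6155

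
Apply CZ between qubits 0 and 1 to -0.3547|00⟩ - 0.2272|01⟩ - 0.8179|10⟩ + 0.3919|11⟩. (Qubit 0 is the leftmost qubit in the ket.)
-0.3547|00⟩ - 0.2272|01⟩ - 0.8179|10⟩ - 0.3919|11⟩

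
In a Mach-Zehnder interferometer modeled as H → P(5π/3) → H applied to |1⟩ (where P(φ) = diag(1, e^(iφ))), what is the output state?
(0.25 + 0.433i)|0⟩ + (0.75 - 0.433i)|1⟩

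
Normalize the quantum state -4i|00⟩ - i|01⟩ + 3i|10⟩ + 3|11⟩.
-0.6761i|00⟩ - 0.169i|01⟩ + 0.5071i|10⟩ + 0.5071|11⟩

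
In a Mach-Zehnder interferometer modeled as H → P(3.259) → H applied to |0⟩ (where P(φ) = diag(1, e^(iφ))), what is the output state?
(0.003442 - 0.05857i)|0⟩ + (0.9966 + 0.05857i)|1⟩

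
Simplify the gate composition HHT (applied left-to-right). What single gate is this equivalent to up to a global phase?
T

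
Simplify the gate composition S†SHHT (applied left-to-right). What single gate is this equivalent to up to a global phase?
T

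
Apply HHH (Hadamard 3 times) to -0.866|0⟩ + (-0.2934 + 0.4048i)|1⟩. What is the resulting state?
(-0.8198 + 0.2862i)|0⟩ + (-0.4049 - 0.2862i)|1⟩

H² = I, so H^3 = H: a single Hadamard. With (a, b) = (-0.866, (-0.2934 + 0.4048i)), H gives ((a + b)/√2, (a − b)/√2) = ((-0.8198 + 0.2862i), (-0.4049 - 0.2862i)).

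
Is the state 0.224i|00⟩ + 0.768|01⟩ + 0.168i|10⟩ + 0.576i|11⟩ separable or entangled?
Entangled

Writing the state as a|00⟩ + b|01⟩ + c|10⟩ + d|11⟩, it is a product state iff ad − bc = 0.
Here (a, b, c, d) = (0.224i, 0.768, 0.168i, 0.576i): ad − bc = (0.224i)(0.576i) − (0.768)(0.168i) = (-0.129 - 0.129i) ≠ 0, so the state is entangled.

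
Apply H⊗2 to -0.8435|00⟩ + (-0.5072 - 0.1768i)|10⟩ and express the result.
(-0.6754 - 0.0884i)|00⟩ + (-0.6754 - 0.0884i)|01⟩ + (-0.1682 + 0.0884i)|10⟩ + (-0.1682 + 0.0884i)|11⟩

H⊗2 gives amp(|y⟩) = (1/2) Σ_x (−1)^(x·y) amp(|x⟩), where x·y is the number of positions in which both x and y have a 1.
|00⟩: (-0.8435 + (-0.5072 - 0.1768i))/2 = (-0.6754 - 0.0884i)
|01⟩: (-0.8435 + (-0.5072 - 0.1768i))/2 = (-0.6754 - 0.0884i)
|10⟩: (-0.8435 - (-0.5072 - 0.1768i))/2 = (-0.1682 + 0.0884i)
|11⟩: (-0.8435 - (-0.5072 - 0.1768i))/2 = (-0.1682 + 0.0884i)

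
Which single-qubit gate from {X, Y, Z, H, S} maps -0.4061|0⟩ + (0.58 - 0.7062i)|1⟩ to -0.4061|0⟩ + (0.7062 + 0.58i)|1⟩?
S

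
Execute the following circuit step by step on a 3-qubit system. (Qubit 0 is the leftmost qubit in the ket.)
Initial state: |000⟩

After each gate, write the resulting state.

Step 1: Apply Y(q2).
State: i|001⟩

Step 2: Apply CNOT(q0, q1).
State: i|001⟩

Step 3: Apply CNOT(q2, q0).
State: i|101⟩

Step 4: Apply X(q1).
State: i|111⟩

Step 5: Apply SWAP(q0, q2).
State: i|111⟩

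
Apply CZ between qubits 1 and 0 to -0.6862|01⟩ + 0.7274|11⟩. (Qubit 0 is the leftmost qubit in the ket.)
-0.6862|01⟩ - 0.7274|11⟩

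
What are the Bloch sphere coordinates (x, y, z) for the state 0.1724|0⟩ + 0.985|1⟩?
(0.3396, 0, -0.9405)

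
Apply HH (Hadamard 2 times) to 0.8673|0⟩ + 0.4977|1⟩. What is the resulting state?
0.8673|0⟩ + 0.4977|1⟩

H² = I, so an even number of Hadamards cancels: H^2 = I and the state is unchanged.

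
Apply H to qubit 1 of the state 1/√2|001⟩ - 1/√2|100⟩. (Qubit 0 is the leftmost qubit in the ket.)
1/2|001⟩ + 1/2|011⟩ - 1/2|100⟩ - 1/2|110⟩

H on qubit 1 mixes each pair of kets that differ only in qubit 1: amplitudes (a, b) of (|…0…⟩, |…1…⟩) become ((a + b)/√2, (a − b)/√2). Kets absent from the input have amplitude 0.
(|001⟩, |011⟩): (a, b) = (1/√2, 0) → (1/2, 1/2)
(|100⟩, |110⟩): (a, b) = (-1/√2, 0) → (-1/2, -1/2)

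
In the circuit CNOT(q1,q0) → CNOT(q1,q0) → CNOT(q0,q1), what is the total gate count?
3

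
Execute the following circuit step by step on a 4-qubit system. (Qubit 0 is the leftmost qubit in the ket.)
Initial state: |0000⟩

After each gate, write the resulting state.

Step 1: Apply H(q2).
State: 1/√2|0000⟩ + 1/√2|0010⟩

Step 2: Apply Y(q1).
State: (1/√2)i|0100⟩ + (1/√2)i|0110⟩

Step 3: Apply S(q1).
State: -1/√2|0100⟩ - 1/√2|0110⟩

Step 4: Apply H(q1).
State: -1/2|0000⟩ - 1/2|0010⟩ + 1/2|0100⟩ + 1/2|0110⟩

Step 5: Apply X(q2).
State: -1/2|0000⟩ - 1/2|0010⟩ + 1/2|0100⟩ + 1/2|0110⟩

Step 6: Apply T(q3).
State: -1/2|0000⟩ - 1/2|0010⟩ + 1/2|0100⟩ + 1/2|0110⟩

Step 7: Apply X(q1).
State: 1/2|0000⟩ + 1/2|0010⟩ - 1/2|0100⟩ - 1/2|0110⟩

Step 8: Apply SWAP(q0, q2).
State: 1/2|0000⟩ - 1/2|0100⟩ + 1/2|1000⟩ - 1/2|1100⟩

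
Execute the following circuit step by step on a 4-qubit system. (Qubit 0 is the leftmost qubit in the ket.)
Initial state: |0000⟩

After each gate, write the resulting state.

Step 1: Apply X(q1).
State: |0100⟩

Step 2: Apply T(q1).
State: (1/√2 + (1/√2)i)|0100⟩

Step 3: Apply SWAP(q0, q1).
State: (1/√2 + (1/√2)i)|1000⟩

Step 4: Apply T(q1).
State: (1/√2 + (1/√2)i)|1000⟩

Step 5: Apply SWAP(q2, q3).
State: (1/√2 + (1/√2)i)|1000⟩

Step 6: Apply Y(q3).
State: (-1/√2 + (1/√2)i)|1001⟩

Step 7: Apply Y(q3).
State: (1/√2 + (1/√2)i)|1000⟩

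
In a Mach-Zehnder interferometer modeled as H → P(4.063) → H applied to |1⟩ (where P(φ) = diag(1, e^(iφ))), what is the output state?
(0.8023 + 0.3982i)|0⟩ + (0.1977 - 0.3982i)|1⟩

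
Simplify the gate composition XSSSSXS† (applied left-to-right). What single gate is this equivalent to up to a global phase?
S†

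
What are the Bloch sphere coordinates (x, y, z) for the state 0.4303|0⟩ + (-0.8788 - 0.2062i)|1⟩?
(-0.7563, -0.1775, -0.6296)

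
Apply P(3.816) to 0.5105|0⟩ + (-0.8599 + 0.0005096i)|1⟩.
0.5105|0⟩ + (0.672 + 0.5366i)|1⟩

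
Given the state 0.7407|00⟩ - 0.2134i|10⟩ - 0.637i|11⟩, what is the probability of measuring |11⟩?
0.4058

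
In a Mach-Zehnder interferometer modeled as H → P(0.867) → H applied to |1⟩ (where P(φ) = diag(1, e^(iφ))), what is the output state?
(0.1764 - 0.3812i)|0⟩ + (0.8236 + 0.3812i)|1⟩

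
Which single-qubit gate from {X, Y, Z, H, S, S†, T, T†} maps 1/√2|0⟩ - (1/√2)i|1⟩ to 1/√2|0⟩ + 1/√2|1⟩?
S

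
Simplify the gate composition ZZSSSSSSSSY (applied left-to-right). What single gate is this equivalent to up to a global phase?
Y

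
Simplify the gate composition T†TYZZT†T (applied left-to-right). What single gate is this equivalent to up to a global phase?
Y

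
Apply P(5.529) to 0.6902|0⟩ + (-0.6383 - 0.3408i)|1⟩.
0.6902|0⟩ + (-0.6986 + 0.1887i)|1⟩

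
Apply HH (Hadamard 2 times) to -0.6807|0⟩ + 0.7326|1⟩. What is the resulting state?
-0.6807|0⟩ + 0.7326|1⟩

H² = I, so an even number of Hadamards cancels: H^2 = I and the state is unchanged.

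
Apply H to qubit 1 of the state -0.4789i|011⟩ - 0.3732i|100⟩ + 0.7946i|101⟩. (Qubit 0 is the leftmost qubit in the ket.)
-0.3386i|001⟩ + 0.3386i|011⟩ - 0.2639i|100⟩ + 0.5619i|101⟩ - 0.2639i|110⟩ + 0.5619i|111⟩

H on qubit 1 mixes each pair of kets that differ only in qubit 1: amplitudes (a, b) of (|…0…⟩, |…1…⟩) become ((a + b)/√2, (a − b)/√2). Kets absent from the input have amplitude 0.
(|001⟩, |011⟩): (a, b) = (0, -0.4789i) → (-0.3386i, 0.3386i)
(|100⟩, |110⟩): (a, b) = (-0.3732i, 0) → (-0.2639i, -0.2639i)
(|101⟩, |111⟩): (a, b) = (0.7946i, 0) → (0.5619i, 0.5619i)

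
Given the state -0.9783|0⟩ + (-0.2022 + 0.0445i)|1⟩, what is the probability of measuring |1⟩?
0.04287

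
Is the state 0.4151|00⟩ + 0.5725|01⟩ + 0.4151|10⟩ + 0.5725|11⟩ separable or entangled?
Separable

Writing the state as a|00⟩ + b|01⟩ + c|10⟩ + d|11⟩, it is a product state iff ad − bc = 0.
Here (a, b, c, d) = (0.4151, 0.5725, 0.4151, 0.5725): ad − bc = (0.4151)(0.5725) − (0.5725)(0.4151) = 0, so the state is separable.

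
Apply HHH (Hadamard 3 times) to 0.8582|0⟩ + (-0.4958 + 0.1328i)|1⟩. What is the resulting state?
(0.2563 + 0.0939i)|0⟩ + (0.9574 - 0.0939i)|1⟩

H² = I, so H^3 = H: a single Hadamard. With (a, b) = (0.8582, (-0.4958 + 0.1328i)), H gives ((a + b)/√2, (a − b)/√2) = ((0.2563 + 0.0939i), (0.9574 - 0.0939i)).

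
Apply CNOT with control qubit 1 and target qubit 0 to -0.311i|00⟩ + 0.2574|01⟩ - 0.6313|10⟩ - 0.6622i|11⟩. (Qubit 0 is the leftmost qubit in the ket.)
-0.311i|00⟩ - 0.6622i|01⟩ - 0.6313|10⟩ + 0.2574|11⟩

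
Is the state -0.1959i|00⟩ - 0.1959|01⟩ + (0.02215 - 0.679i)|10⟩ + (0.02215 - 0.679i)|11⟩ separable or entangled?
Entangled

Writing the state as a|00⟩ + b|01⟩ + c|10⟩ + d|11⟩, it is a product state iff ad − bc = 0.
Here (a, b, c, d) = (-0.1959i, -0.1959, (0.02215 - 0.679i), (0.02215 - 0.679i)): ad − bc = (-0.1959i)(0.02215 - 0.679i) − (-0.1959)(0.02215 - 0.679i) = (-0.1287 - 0.1374i) ≠ 0, so the state is entangled.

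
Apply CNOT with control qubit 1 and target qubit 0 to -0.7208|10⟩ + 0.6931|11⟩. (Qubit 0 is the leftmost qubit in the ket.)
0.6931|01⟩ - 0.7208|10⟩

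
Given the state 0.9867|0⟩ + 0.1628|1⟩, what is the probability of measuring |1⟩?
0.0265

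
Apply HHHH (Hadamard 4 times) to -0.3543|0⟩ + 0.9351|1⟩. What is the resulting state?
-0.3543|0⟩ + 0.9351|1⟩

H² = I, so an even number of Hadamards cancels: H^4 = I and the state is unchanged.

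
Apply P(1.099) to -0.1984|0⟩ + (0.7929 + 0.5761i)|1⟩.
-0.1984|0⟩ + (-0.1528 + 0.9681i)|1⟩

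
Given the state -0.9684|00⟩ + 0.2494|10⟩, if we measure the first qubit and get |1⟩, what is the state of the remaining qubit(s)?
|0⟩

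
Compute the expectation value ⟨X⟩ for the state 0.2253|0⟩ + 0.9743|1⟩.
0.439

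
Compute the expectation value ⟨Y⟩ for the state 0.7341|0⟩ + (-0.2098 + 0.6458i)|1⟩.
0.9482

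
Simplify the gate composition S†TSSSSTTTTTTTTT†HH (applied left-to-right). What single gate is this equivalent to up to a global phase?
S†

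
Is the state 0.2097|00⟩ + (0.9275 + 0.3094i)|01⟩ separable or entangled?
Separable

Writing the state as a|00⟩ + b|01⟩ + c|10⟩ + d|11⟩, it is a product state iff ad − bc = 0.
Here (a, b, c, d) = (0.2097, (0.9275 + 0.3094i), 0, 0): ad − bc = (0.2097)(0) − (0.9275 + 0.3094i)(0) = 0, so the state is separable.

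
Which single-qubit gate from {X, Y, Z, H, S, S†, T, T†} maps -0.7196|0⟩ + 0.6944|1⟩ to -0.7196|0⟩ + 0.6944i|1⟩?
S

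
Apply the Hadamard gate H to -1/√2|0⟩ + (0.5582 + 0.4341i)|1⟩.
(-0.1053 + 0.307i)|0⟩ + (-0.8947 - 0.307i)|1⟩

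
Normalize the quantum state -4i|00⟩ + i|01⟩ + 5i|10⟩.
-0.6172i|00⟩ + 0.1543i|01⟩ + 0.7715i|10⟩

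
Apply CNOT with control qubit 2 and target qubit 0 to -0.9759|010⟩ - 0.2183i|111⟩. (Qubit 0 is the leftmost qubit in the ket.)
-0.9759|010⟩ - 0.2183i|011⟩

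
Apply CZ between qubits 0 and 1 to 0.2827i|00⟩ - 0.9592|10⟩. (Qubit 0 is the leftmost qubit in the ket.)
0.2827i|00⟩ - 0.9592|10⟩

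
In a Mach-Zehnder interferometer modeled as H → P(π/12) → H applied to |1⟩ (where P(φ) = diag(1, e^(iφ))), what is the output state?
(0.01704 - 0.1294i)|0⟩ + (0.983 + 0.1294i)|1⟩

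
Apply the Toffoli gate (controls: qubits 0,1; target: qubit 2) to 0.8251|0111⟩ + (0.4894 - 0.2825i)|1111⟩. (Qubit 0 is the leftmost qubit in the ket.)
0.8251|0111⟩ + (0.4894 - 0.2825i)|1101⟩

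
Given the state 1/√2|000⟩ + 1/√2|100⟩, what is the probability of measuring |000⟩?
1/2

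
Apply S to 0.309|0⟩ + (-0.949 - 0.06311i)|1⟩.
0.309|0⟩ + (0.06311 - 0.949i)|1⟩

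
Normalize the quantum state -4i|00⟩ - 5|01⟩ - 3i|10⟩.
-0.5657i|00⟩ - 1/√2|01⟩ - 0.4243i|10⟩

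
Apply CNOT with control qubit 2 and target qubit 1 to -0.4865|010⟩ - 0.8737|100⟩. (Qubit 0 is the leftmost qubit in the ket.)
-0.4865|010⟩ - 0.8737|100⟩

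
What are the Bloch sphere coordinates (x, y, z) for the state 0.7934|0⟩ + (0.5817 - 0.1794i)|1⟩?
(0.923, -0.2847, 0.2589)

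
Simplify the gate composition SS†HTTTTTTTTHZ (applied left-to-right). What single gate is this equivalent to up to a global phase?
Z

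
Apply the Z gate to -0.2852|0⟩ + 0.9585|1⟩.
-0.2852|0⟩ - 0.9585|1⟩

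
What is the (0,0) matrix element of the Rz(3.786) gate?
(-0.3167 - 0.9485i)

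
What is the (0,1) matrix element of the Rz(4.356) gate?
0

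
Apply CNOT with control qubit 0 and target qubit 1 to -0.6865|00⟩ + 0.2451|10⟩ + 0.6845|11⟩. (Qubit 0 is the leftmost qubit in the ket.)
-0.6865|00⟩ + 0.6845|10⟩ + 0.2451|11⟩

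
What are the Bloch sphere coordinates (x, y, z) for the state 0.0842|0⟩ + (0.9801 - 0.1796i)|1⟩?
(0.165, -0.03024, -0.9858)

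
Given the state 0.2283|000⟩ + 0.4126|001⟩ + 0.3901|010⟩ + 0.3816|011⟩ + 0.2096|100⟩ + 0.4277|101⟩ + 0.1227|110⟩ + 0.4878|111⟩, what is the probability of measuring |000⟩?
0.05212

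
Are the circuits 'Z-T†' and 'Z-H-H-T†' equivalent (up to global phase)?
Yes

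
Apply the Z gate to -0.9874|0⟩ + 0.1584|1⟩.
-0.9874|0⟩ - 0.1584|1⟩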